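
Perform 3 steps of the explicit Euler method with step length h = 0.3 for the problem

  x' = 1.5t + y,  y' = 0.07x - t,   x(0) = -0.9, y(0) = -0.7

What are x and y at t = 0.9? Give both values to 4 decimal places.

-1.1703, -1.0372

Euler on (x,y): x_{n+1} = x_n + h·x', y_{n+1} = y_n + h·y'.
0.000000: (-0.900000, -0.700000); f=(-0.700000, -0.063000) → (-1.110000, -0.718900)
0.300000: (-1.110000, -0.718900); f=(-0.268900, -0.377700) → (-1.190670, -0.832210)
0.600000: (-1.190670, -0.832210); f=(0.067790, -0.683347) → (-1.170333, -1.037214)
(x(0.9), y(0.9)) ≈ (-1.1703, -1.0372)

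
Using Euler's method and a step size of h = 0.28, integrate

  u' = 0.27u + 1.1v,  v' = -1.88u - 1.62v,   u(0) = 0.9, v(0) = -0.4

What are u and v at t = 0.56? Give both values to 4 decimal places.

Euler on (u,v): u_{n+1} = u_n + h·u', v_{n+1} = v_n + h·v'.
0.000000: (0.900000, -0.400000); f=(-0.197000, -1.044000) → (0.844840, -0.692320)
0.280000: (0.844840, -0.692320); f=(-0.533445, -0.466741) → (0.695475, -0.823007)
(u(0.56), v(0.56)) ≈ (0.6955, -0.8230)

0.6955, -0.8230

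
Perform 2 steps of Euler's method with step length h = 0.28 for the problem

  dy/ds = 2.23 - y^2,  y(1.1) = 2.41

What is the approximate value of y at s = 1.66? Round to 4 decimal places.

Euler: y_{n+1} = y_n + h·f(s_n, y_n).
s=1.100000, y=2.410000: f=-3.578100 → y ← 2.410000 + 0.28·(-3.578100) = 1.408132
s=1.380000, y=1.408132: f=0.247164 → y ← 1.408132 + 0.28·0.247164 = 1.477338
y(1.66) ≈ 1.4773

1.4773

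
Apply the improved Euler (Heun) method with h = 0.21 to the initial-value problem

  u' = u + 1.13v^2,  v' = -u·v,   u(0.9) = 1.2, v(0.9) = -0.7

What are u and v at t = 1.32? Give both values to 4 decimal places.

2.0026, -0.3654

Heun on (u,v): k1 = f(t_n, state_n); k2 = f(t_n + h, state_n + h·k1); state_{n+1} = state_n + (h/2)·(k1 + k2).
0.900000: (1.200000, -0.700000)
  k1 = (1.753700, 0.840000)
  predictor → (1.568277, -0.523600)
  k2 = (1.878074, 0.821150)
  → (1.581336, -0.525579)
1.110000: (1.581336, -0.525579)
  k1 = (1.893480, 0.831118)
  predictor → (1.978967, -0.351045)
  k2 = (2.118220, 0.694706)
  → (2.002565, -0.365368)
(u(1.32), v(1.32)) ≈ (2.0026, -0.3654)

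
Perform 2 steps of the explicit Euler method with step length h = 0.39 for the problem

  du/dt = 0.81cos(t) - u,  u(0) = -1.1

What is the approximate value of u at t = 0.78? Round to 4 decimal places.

Euler: u_{n+1} = u_n + h·f(t_n, u_n).
t=0.000000, u=-1.100000: f=1.910000 → u ← -1.100000 + 0.39·1.910000 = -0.355100
t=0.390000, u=-0.355100: f=1.104276 → u ← -0.355100 + 0.39·1.104276 = 0.075568
u(0.78) ≈ 0.0756

0.0756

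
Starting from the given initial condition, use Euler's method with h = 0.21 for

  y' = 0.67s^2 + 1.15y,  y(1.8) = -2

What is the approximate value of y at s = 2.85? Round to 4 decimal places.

Euler: y_{n+1} = y_n + h·f(s_n, y_n).
s=1.800000, y=-2.000000: f=-0.129200 → y ← -2.000000 + 0.21·(-0.129200) = -2.027132
s=2.010000, y=-2.027132: f=0.375665 → y ← -2.027132 + 0.21·0.375665 = -1.948242
s=2.220000, y=-1.948242: f=1.061549 → y ← -1.948242 + 0.21·1.061549 = -1.725317
s=2.430000, y=-1.725317: f=1.972169 → y ← -1.725317 + 0.21·1.972169 = -1.311162
s=2.640000, y=-1.311162: f=3.161796 → y ← -1.311162 + 0.21·3.161796 = -0.647184
y(2.85) ≈ -0.6472

-0.6472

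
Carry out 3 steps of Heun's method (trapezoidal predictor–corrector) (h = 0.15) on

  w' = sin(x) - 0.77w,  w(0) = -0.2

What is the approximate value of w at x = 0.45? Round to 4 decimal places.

Heun: k1 = f(x_n, w_n); k2 = f(x_n + h, w_n + h·k1); w_{n+1} = w_n + (h/2)·(k1 + k2).
x=0.000000, w=-0.200000:
  k1 = f(0.000000, -0.200000) = 0.154000
  k2 = f(0.150000, -0.176900) = 0.285651
  w ← -0.200000 + (0.15/2)·(0.154000 + 0.285651) = -0.167026
x=0.150000, w=-0.167026:
  k1 = f(0.150000, -0.167026) = 0.278048
  k2 = f(0.300000, -0.125319) = 0.392016
  w ← -0.167026 + (0.15/2)·(0.278048 + 0.392016) = -0.116771
x=0.300000, w=-0.116771:
  k1 = f(0.300000, -0.116771) = 0.385434
  k2 = f(0.450000, -0.058956) = 0.480362
  w ← -0.116771 + (0.15/2)·(0.385434 + 0.480362) = -0.051837
w(0.45) ≈ -0.0518

-0.0518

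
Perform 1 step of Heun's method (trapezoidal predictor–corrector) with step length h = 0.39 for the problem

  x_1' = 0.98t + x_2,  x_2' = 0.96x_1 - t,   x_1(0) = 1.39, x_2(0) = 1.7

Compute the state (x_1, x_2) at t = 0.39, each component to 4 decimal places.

2.2290, 2.2685

Heun on (x_1,x_2): k1 = f(t_n, state_n); k2 = f(t_n + h, state_n + h·k1); state_{n+1} = state_n + (h/2)·(k1 + k2).
0.000000: (1.390000, 1.700000)
  k1 = (1.700000, 1.334400)
  predictor → (2.053000, 2.220416)
  k2 = (2.602616, 1.580880)
  → (2.229010, 2.268480)
(x_1(0.39), x_2(0.39)) ≈ (2.2290, 2.2685)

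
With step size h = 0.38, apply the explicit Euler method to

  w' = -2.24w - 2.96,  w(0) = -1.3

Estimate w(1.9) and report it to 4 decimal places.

Euler: w_{n+1} = w_n + h·f(s_n, w_n).
s=0.000000, w=-1.300000: f=-0.048000 → w ← -1.300000 + 0.38·(-0.048000) = -1.318240
s=0.380000, w=-1.318240: f=-0.007142 → w ← -1.318240 + 0.38·(-0.007142) = -1.320954
s=0.760000, w=-1.320954: f=-0.001063 → w ← -1.320954 + 0.38·(-0.001063) = -1.321358
s=1.140000, w=-1.321358: f=-0.000158 → w ← -1.321358 + 0.38·(-0.000158) = -1.321418
s=1.520000, w=-1.321418: f=-0.000024 → w ← -1.321418 + 0.38·(-0.000024) = -1.321427
w(1.9) ≈ -1.3214

-1.3214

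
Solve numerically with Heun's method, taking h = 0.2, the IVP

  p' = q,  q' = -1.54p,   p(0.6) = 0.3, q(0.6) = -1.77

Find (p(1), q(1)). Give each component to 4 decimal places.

-0.4229, -1.7327

Heun on (p,q): k1 = f(s_n, state_n); k2 = f(s_n + h, state_n + h·k1); state_{n+1} = state_n + (h/2)·(k1 + k2).
0.600000: (0.300000, -1.770000)
  k1 = (-1.770000, -0.462000)
  predictor → (-0.054000, -1.862400)
  k2 = (-1.862400, 0.083160)
  → (-0.063240, -1.807884)
0.800000: (-0.063240, -1.807884)
  k1 = (-1.807884, 0.097390)
  predictor → (-0.424817, -1.788406)
  k2 = (-1.788406, 0.654218)
  → (-0.422869, -1.732723)
(p(1), q(1)) ≈ (-0.4229, -1.7327)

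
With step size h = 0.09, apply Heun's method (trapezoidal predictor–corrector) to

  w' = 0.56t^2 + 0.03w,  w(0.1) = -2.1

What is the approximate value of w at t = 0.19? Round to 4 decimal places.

Heun: k1 = f(t_n, w_n); k2 = f(t_n + h, w_n + h·k1); w_{n+1} = w_n + (h/2)·(k1 + k2).
t=0.100000, w=-2.100000:
  k1 = f(0.100000, -2.100000) = -0.057400
  k2 = f(0.190000, -2.105166) = -0.042939
  w ← -2.100000 + (0.09/2)·(-0.057400 + (-0.042939)) = -2.104515
w(0.19) ≈ -2.1045

-2.1045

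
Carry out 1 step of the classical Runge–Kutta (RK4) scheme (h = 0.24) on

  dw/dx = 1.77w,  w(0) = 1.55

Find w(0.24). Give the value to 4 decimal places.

RK4: k1 = f(x_n, w_n); k2 = f(x_n + h/2, w_n + (h/2)·k1); k3 = f(x_n + h/2, w_n + (h/2)·k2); k4 = f(x_n + h, w_n + h·k3); w_{n+1} = w_n + (h/6)·(k1 + 2k2 + 2k3 + k4).
x=0.000000, w=1.550000:
  k1 = f(0.000000, 1.550000) = 2.743500
  k2 = f(0.120000, 1.879220) = 3.326219
  k3 = f(0.120000, 1.949146) = 3.449989
  k4 = f(0.240000, 2.377997) = 4.209055
  w ← 1.550000 + (0.24/6)·(k1 + 2k2 + 2k3 + k4) = 2.370199
w(0.24) ≈ 2.3702

2.3702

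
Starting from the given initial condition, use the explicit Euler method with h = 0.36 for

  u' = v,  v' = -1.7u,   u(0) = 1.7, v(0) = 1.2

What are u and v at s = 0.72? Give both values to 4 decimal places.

2.1895, -1.1452

Euler on (u,v): u_{n+1} = u_n + h·u', v_{n+1} = v_n + h·v'.
0.000000: (1.700000, 1.200000); f=(1.200000, -2.890000) → (2.132000, 0.159600)
0.360000: (2.132000, 0.159600); f=(0.159600, -3.624400) → (2.189456, -1.145184)
(u(0.72), v(0.72)) ≈ (2.1895, -1.1452)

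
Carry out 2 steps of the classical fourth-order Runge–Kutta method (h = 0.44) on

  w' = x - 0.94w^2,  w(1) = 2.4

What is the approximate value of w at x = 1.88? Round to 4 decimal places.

RK4: k1 = f(x_n, w_n); k2 = f(x_n + h/2, w_n + (h/2)·k1); k3 = f(x_n + h/2, w_n + (h/2)·k2); k4 = f(x_n + h, w_n + h·k3); w_{n+1} = w_n + (h/6)·(k1 + 2k2 + 2k3 + k4).
x=1.000000, w=2.400000:
  k1 = f(1.000000, 2.400000) = -4.414400
  k2 = f(1.220000, 1.428832) = -0.699067
  k3 = f(1.220000, 2.246205) = -3.522712
  k4 = f(1.440000, 0.850007) = 0.760839
  w ← 2.400000 + (0.44/6)·(k1 + 2k2 + 2k3 + k4) = 1.512878
x=1.440000, w=1.512878:
  k1 = f(1.440000, 1.512878) = -0.711472
  k2 = f(1.660000, 1.356354) = -0.069315
  k3 = f(1.660000, 1.497629) = -0.448318
  k4 = f(1.880000, 1.315618) = 0.253000
  w ← 1.512878 + (0.44/6)·(k1 + 2k2 + 2k3 + k4) = 1.403337
w(1.88) ≈ 1.4033

1.4033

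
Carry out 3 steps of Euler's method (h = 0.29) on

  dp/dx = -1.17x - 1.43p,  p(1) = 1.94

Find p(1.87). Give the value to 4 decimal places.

-0.5195

Euler: p_{n+1} = p_n + h·f(x_n, p_n).
x=1.000000, p=1.940000: f=-3.944200 → p ← 1.940000 + 0.29·(-3.944200) = 0.796182
x=1.290000, p=0.796182: f=-2.647840 → p ← 0.796182 + 0.29·(-2.647840) = 0.028308
x=1.580000, p=0.028308: f=-1.889081 → p ← 0.028308 + 0.29·(-1.889081) = -0.519525
p(1.87) ≈ -0.5195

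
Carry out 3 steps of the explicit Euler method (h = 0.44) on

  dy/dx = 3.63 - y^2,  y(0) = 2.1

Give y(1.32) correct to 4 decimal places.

1.8402

Euler: y_{n+1} = y_n + h·f(x_n, y_n).
x=0.000000, y=2.100000: f=-0.780000 → y ← 2.100000 + 0.44·(-0.780000) = 1.756800
x=0.440000, y=1.756800: f=0.543654 → y ← 1.756800 + 0.44·0.543654 = 1.996008
x=0.880000, y=1.996008: f=-0.354047 → y ← 1.996008 + 0.44·(-0.354047) = 1.840227
y(1.32) ≈ 1.8402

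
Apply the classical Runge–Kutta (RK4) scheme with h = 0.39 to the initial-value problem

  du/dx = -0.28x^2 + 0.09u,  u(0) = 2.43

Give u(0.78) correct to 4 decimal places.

RK4: k1 = f(x_n, u_n); k2 = f(x_n + h/2, u_n + (h/2)·k1); k3 = f(x_n + h/2, u_n + (h/2)·k2); k4 = f(x_n + h, u_n + h·k3); u_{n+1} = u_n + (h/6)·(k1 + 2k2 + 2k3 + k4).
x=0.000000, u=2.430000:
  k1 = f(0.000000, 2.430000) = 0.218700
  k2 = f(0.195000, 2.472647) = 0.211891
  k3 = f(0.195000, 2.471319) = 0.211772
  k4 = f(0.390000, 2.512591) = 0.183545
  u ← 2.430000 + (0.39/6)·(k1 + 2k2 + 2k3 + k4) = 2.511222
x=0.390000, u=2.511222:
  k1 = f(0.390000, 2.511222) = 0.183422
  k2 = f(0.585000, 2.546989) = 0.133406
  k3 = f(0.585000, 2.537236) = 0.132528
  k4 = f(0.780000, 2.562908) = 0.060310
  u ← 2.511222 + (0.39/6)·(k1 + 2k2 + 2k3 + k4) = 2.561636
u(0.78) ≈ 2.5616

2.5616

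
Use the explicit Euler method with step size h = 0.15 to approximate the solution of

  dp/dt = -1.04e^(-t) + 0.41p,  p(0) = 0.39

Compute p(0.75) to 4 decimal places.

-0.1545

Euler: p_{n+1} = p_n + h·f(t_n, p_n).
t=0.000000, p=0.390000: f=-0.880100 → p ← 0.390000 + 0.15·(-0.880100) = 0.257985
t=0.150000, p=0.257985: f=-0.789362 → p ← 0.257985 + 0.15·(-0.789362) = 0.139581
t=0.300000, p=0.139581: f=-0.713223 → p ← 0.139581 + 0.15·(-0.713223) = 0.032597
t=0.450000, p=0.032597: f=-0.649768 → p ← 0.032597 + 0.15·(-0.649768) = -0.064868
t=0.600000, p=-0.064868: f=-0.597360 → p ← -0.064868 + 0.15·(-0.597360) = -0.154472
p(0.75) ≈ -0.1545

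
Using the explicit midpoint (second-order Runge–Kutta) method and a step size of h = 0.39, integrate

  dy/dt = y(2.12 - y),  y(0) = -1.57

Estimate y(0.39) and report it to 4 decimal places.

Midpoint: k1 = f(t_n, y_n); k2 = f(t_n + h/2, y_n + (h/2)·k1); y_{n+1} = y_n + h·k2.
t=0.000000, y=-1.570000:
  k1 = f(0.000000, -1.570000) = -5.793300
  k2 = f(0.195000, -2.699694) = -13.011695
  y ← -1.570000 + 0.39·(-13.011695) = -6.644561
y(0.39) ≈ -6.6446

-6.6446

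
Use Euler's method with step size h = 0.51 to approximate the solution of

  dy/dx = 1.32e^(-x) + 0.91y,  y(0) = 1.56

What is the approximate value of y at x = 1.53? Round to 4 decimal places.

Euler: y_{n+1} = y_n + h·f(x_n, y_n).
x=0.000000, y=1.560000: f=2.739600 → y ← 1.560000 + 0.51·2.739600 = 2.957196
x=0.510000, y=2.957196: f=3.483703 → y ← 2.957196 + 0.51·3.483703 = 4.733884
x=1.020000, y=4.733884: f=4.783820 → y ← 4.733884 + 0.51·4.783820 = 7.173632
y(1.53) ≈ 7.1736

7.1736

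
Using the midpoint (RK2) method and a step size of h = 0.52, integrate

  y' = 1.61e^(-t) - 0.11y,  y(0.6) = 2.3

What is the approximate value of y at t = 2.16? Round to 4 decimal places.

Midpoint: k1 = f(t_n, y_n); k2 = f(t_n + h/2, y_n + (h/2)·k1); y_{n+1} = y_n + h·k2.
t=0.600000, y=2.300000:
  k1 = f(0.600000, 2.300000) = 0.630587
  k2 = f(0.860000, 2.463953) = 0.410256
  y ← 2.300000 + 0.52·0.410256 = 2.513333
t=1.120000, y=2.513333:
  k1 = f(1.120000, 2.513333) = 0.248844
  k2 = f(1.380000, 2.578033) = 0.121458
  y ← 2.513333 + 0.52·0.121458 = 2.576491
t=1.640000, y=2.576491:
  k1 = f(1.640000, 2.576491) = 0.028894
  k2 = f(1.900000, 2.584004) = -0.043435
  y ← 2.576491 + 0.52·(-0.043435) = 2.553905
y(2.16) ≈ 2.5539

2.5539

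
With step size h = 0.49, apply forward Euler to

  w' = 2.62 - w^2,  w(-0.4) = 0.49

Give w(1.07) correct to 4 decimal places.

Euler: w_{n+1} = w_n + h·f(t_n, w_n).
t=-0.400000, w=0.490000: f=2.379900 → w ← 0.490000 + 0.49·2.379900 = 1.656151
t=0.090000, w=1.656151: f=-0.122836 → w ← 1.656151 + 0.49·(-0.122836) = 1.595961
t=0.580000, w=1.595961: f=0.072908 → w ← 1.595961 + 0.49·0.072908 = 1.631686
w(1.07) ≈ 1.6317

1.6317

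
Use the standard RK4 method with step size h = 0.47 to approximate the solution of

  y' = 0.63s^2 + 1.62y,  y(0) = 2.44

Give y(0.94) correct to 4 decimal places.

RK4: k1 = f(s_n, y_n); k2 = f(s_n + h/2, y_n + (h/2)·k1); k3 = f(s_n + h/2, y_n + (h/2)·k2); k4 = f(s_n + h, y_n + h·k3); y_{n+1} = y_n + (h/6)·(k1 + 2k2 + 2k3 + k4).
s=0.000000, y=2.440000:
  k1 = f(0.000000, 2.440000) = 3.952800
  k2 = f(0.235000, 3.368908) = 5.492423
  k3 = f(0.235000, 3.730719) = 6.078557
  k4 = f(0.470000, 5.296922) = 8.720180
  y ← 2.440000 + (0.47/6)·(k1 + 2k2 + 2k3 + k4) = 5.245504
s=0.470000, y=5.245504:
  k1 = f(0.470000, 5.245504) = 8.636883
  k2 = f(0.705000, 7.275171) = 12.098903
  k3 = f(0.705000, 8.088746) = 13.416894
  k4 = f(0.940000, 11.551444) = 19.270007
  y ← 5.245504 + (0.47/6)·(k1 + 2k2 + 2k3 + k4) = 11.429018
y(0.94) ≈ 11.4290

11.4290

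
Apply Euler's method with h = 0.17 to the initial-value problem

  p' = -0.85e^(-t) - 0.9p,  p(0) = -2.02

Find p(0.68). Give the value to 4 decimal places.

-1.3888

Euler: p_{n+1} = p_n + h·f(t_n, p_n).
t=0.000000, p=-2.020000: f=0.968000 → p ← -2.020000 + 0.17·0.968000 = -1.855440
t=0.170000, p=-1.855440: f=0.952781 → p ← -1.855440 + 0.17·0.952781 = -1.693467
t=0.340000, p=-1.693467: f=0.919116 → p ← -1.693467 + 0.17·0.919116 = -1.537218
t=0.510000, p=-1.537218: f=0.873075 → p ← -1.537218 + 0.17·0.873075 = -1.388795
p(0.68) ≈ -1.3888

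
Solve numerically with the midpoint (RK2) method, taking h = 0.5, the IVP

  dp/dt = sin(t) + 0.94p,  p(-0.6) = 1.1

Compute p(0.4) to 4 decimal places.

2.4348

Midpoint: k1 = f(t_n, p_n); k2 = f(t_n + h/2, p_n + (h/2)·k1); p_{n+1} = p_n + h·k2.
t=-0.600000, p=1.100000:
  k1 = f(-0.600000, 1.100000) = 0.469358
  k2 = f(-0.350000, 1.217339) = 0.801401
  p ← 1.100000 + 0.5·0.801401 = 1.500701
t=-0.100000, p=1.500701:
  k1 = f(-0.100000, 1.500701) = 1.310825
  k2 = f(0.150000, 1.828407) = 1.868141
  p ← 1.500701 + 0.5·1.868141 = 2.434771
p(0.4) ≈ 2.4348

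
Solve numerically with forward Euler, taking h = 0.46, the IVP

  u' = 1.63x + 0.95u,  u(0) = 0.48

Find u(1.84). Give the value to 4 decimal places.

4.7850

Euler: u_{n+1} = u_n + h·f(x_n, u_n).
x=0.000000, u=0.480000: f=0.456000 → u ← 0.480000 + 0.46·0.456000 = 0.689760
x=0.460000, u=0.689760: f=1.405072 → u ← 0.689760 + 0.46·1.405072 = 1.336093
x=0.920000, u=1.336093: f=2.768888 → u ← 1.336093 + 0.46·2.768888 = 2.609782
x=1.380000, u=2.609782: f=4.728693 → u ← 2.609782 + 0.46·4.728693 = 4.784980
u(1.84) ≈ 4.7850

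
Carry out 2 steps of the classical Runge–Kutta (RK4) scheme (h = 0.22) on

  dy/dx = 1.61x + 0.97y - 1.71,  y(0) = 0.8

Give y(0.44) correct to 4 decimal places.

0.4680

RK4: k1 = f(x_n, y_n); k2 = f(x_n + h/2, y_n + (h/2)·k1); k3 = f(x_n + h/2, y_n + (h/2)·k2); k4 = f(x_n + h, y_n + h·k3); y_{n+1} = y_n + (h/6)·(k1 + 2k2 + 2k3 + k4).
x=0.000000, y=0.800000:
  k1 = f(0.000000, 0.800000) = -0.934000
  k2 = f(0.110000, 0.697260) = -0.856558
  k3 = f(0.110000, 0.705779) = -0.848295
  k4 = f(0.220000, 0.613375) = -0.760826
  y ← 0.800000 + (0.22/6)·(k1 + 2k2 + 2k3 + k4) = 0.612834
x=0.220000, y=0.612834:
  k1 = f(0.220000, 0.612834) = -0.761351
  k2 = f(0.330000, 0.529085) = -0.665487
  k3 = f(0.330000, 0.539630) = -0.655259
  k4 = f(0.440000, 0.468677) = -0.546983
  y ← 0.612834 + (0.22/6)·(k1 + 2k2 + 2k3 + k4) = 0.468007
y(0.44) ≈ 0.4680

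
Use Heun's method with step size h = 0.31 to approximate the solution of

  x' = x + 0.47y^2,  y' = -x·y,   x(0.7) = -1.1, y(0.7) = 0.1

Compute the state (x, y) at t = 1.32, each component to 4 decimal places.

Heun on (x,y): k1 = f(t_n, state_n); k2 = f(t_n + h, state_n + h·k1); state_{n+1} = state_n + (h/2)·(k1 + k2).
0.700000: (-1.100000, 0.100000)
  k1 = (-1.095300, 0.110000)
  predictor → (-1.439543, 0.134100)
  k2 = (-1.431091, 0.193043)
  → (-1.491591, 0.146972)
1.010000: (-1.491591, 0.146972)
  k1 = (-1.481438, 0.219221)
  predictor → (-1.950836, 0.214930)
  k2 = (-1.929125, 0.419294)
  → (-2.020228, 0.245941)
(x(1.32), y(1.32)) ≈ (-2.0202, 0.2459)

-2.0202, 0.2459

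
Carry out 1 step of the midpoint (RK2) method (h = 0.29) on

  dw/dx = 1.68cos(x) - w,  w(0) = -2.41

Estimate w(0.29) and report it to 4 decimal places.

Midpoint: k1 = f(x_n, w_n); k2 = f(x_n + h/2, w_n + (h/2)·k1); w_{n+1} = w_n + h·k2.
x=0.000000, w=-2.410000:
  k1 = f(0.000000, -2.410000) = 4.090000
  k2 = f(0.145000, -1.816950) = 3.479320
  w ← -2.410000 + 0.29·3.479320 = -1.400997
w(0.29) ≈ -1.4010

-1.4010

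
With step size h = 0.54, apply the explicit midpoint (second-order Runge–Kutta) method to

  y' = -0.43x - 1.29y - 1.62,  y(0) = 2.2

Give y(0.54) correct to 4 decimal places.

Midpoint: k1 = f(x_n, y_n); k2 = f(x_n + h/2, y_n + (h/2)·k1); y_{n+1} = y_n + h·k2.
x=0.000000, y=2.200000:
  k1 = f(0.000000, 2.200000) = -4.458000
  k2 = f(0.270000, 0.996340) = -3.021379
  y ← 2.200000 + 0.54·(-3.021379) = 0.568456
y(0.54) ≈ 0.5685

0.5685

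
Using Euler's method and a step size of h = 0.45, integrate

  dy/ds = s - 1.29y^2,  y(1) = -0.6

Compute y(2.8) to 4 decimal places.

Euler: y_{n+1} = y_n + h·f(s_n, y_n).
s=1.000000, y=-0.600000: f=0.535600 → y ← -0.600000 + 0.45·0.535600 = -0.358980
s=1.450000, y=-0.358980: f=1.283762 → y ← -0.358980 + 0.45·1.283762 = 0.218713
s=1.900000, y=0.218713: f=1.838292 → y ← 0.218713 + 0.45·1.838292 = 1.045945
s=2.350000, y=1.045945: f=0.938740 → y ← 1.045945 + 0.45·0.938740 = 1.468378
y(2.8) ≈ 1.4684

1.4684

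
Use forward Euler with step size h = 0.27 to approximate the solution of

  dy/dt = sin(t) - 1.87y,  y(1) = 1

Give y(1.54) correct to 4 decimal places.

Euler: y_{n+1} = y_n + h·f(t_n, y_n).
t=1.000000, y=1.000000: f=-1.028529 → y ← 1.000000 + 0.27·(-1.028529) = 0.722297
t=1.270000, y=0.722297: f=-0.395595 → y ← 0.722297 + 0.27·(-0.395595) = 0.615487
y(1.54) ≈ 0.6155

0.6155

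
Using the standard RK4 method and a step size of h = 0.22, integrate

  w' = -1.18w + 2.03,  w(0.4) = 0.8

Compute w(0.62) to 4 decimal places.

1.0104

RK4: k1 = f(s_n, w_n); k2 = f(s_n + h/2, w_n + (h/2)·k1); k3 = f(s_n + h/2, w_n + (h/2)·k2); k4 = f(s_n + h, w_n + h·k3); w_{n+1} = w_n + (h/6)·(k1 + 2k2 + 2k3 + k4).
s=0.400000, w=0.800000:
  k1 = f(0.400000, 0.800000) = 1.086000
  k2 = f(0.510000, 0.919460) = 0.945037
  k3 = f(0.510000, 0.903954) = 0.963334
  k4 = f(0.620000, 1.011934) = 0.835918
  w ← 0.800000 + (0.22/6)·(k1 + 2k2 + 2k3 + k4) = 1.010418
w(0.62) ≈ 1.0104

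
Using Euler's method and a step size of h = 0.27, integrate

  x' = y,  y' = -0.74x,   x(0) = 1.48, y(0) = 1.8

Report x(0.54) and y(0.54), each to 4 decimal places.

2.3722, 1.1115

Euler on (x,y): x_{n+1} = x_n + h·x', y_{n+1} = y_n + h·y'.
0.000000: (1.480000, 1.800000); f=(1.800000, -1.095200) → (1.966000, 1.504296)
0.270000: (1.966000, 1.504296); f=(1.504296, -1.454840) → (2.372160, 1.111489)
(x(0.54), y(0.54)) ≈ (2.3722, 1.1115)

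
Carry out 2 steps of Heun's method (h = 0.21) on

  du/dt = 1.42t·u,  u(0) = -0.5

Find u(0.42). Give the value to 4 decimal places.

Heun: k1 = f(t_n, u_n); k2 = f(t_n + h, u_n + h·k1); u_{n+1} = u_n + (h/2)·(k1 + k2).
t=0.000000, u=-0.500000:
  k1 = f(0.000000, -0.500000) = 0.000000
  k2 = f(0.210000, -0.500000) = -0.149100
  u ← -0.500000 + (0.21/2)·(0.000000 + (-0.149100)) = -0.515656
t=0.210000, u=-0.515656:
  k1 = f(0.210000, -0.515656) = -0.153768
  k2 = f(0.420000, -0.547947) = -0.326796
  u ← -0.515656 + (0.21/2)·(-0.153768 + (-0.326796)) = -0.566115
u(0.42) ≈ -0.5661

-0.5661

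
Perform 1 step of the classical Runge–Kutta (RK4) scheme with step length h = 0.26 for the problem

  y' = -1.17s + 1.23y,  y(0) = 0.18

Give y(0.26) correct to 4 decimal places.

RK4: k1 = f(s_n, y_n); k2 = f(s_n + h/2, y_n + (h/2)·k1); k3 = f(s_n + h/2, y_n + (h/2)·k2); k4 = f(s_n + h, y_n + h·k3); y_{n+1} = y_n + (h/6)·(k1 + 2k2 + 2k3 + k4).
s=0.000000, y=0.180000:
  k1 = f(0.000000, 0.180000) = 0.221400
  k2 = f(0.130000, 0.208782) = 0.104702
  k3 = f(0.130000, 0.193611) = 0.086042
  k4 = f(0.260000, 0.202371) = -0.055284
  y ← 0.180000 + (0.26/6)·(k1 + 2k2 + 2k3 + k4) = 0.203729
y(0.26) ≈ 0.2037

0.2037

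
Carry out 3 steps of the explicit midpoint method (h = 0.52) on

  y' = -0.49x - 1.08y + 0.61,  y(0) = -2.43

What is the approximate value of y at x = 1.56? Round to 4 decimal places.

Midpoint: k1 = f(x_n, y_n); k2 = f(x_n + h/2, y_n + (h/2)·k1); y_{n+1} = y_n + h·k2.
x=0.000000, y=-2.430000:
  k1 = f(0.000000, -2.430000) = 3.234400
  k2 = f(0.260000, -1.589056) = 2.198780
  y ← -2.430000 + 0.52·2.198780 = -1.286634
x=0.520000, y=-1.286634:
  k1 = f(0.520000, -1.286634) = 1.744765
  k2 = f(0.780000, -0.832995) = 1.127435
  y ← -1.286634 + 0.52·1.127435 = -0.700368
x=1.040000, y=-0.700368:
  k1 = f(1.040000, -0.700368) = 0.856797
  k2 = f(1.300000, -0.477601) = 0.488809
  y ← -0.700368 + 0.52·0.488809 = -0.446187
y(1.56) ≈ -0.4462

-0.4462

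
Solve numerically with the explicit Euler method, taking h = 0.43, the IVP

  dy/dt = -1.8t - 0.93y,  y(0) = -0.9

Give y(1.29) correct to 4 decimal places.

Euler: y_{n+1} = y_n + h·f(t_n, y_n).
t=0.000000, y=-0.900000: f=0.837000 → y ← -0.900000 + 0.43·0.837000 = -0.540090
t=0.430000, y=-0.540090: f=-0.271716 → y ← -0.540090 + 0.43·(-0.271716) = -0.656928
t=0.860000, y=-0.656928: f=-0.937057 → y ← -0.656928 + 0.43·(-0.937057) = -1.059862
y(1.29) ≈ -1.0599

-1.0599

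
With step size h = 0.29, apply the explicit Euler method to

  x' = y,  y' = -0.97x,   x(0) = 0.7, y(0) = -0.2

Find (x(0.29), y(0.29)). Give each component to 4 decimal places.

Euler on (x,y): x_{n+1} = x_n + h·x', y_{n+1} = y_n + h·y'.
0.000000: (0.700000, -0.200000); f=(-0.200000, -0.679000) → (0.642000, -0.396910)
(x(0.29), y(0.29)) ≈ (0.6420, -0.3969)

0.6420, -0.3969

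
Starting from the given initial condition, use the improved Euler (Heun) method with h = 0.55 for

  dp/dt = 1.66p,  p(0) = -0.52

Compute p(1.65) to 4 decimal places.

-6.5758

Heun: k1 = f(t_n, p_n); k2 = f(t_n + h, p_n + h·k1); p_{n+1} = p_n + (h/2)·(k1 + k2).
t=0.000000, p=-0.520000:
  k1 = f(0.000000, -0.520000) = -0.863200
  k2 = f(0.550000, -0.994760) = -1.651302
  p ← -0.520000 + (0.55/2)·(-0.863200 + (-1.651302)) = -1.211488
t=0.550000, p=-1.211488:
  k1 = f(0.550000, -1.211488) = -2.011070
  k2 = f(1.100000, -2.317576) = -3.847177
  p ← -1.211488 + (0.55/2)·(-2.011070 + (-3.847177)) = -2.822506
t=1.100000, p=-2.822506:
  k1 = f(1.100000, -2.822506) = -4.685360
  k2 = f(1.650000, -5.399454) = -8.963093
  p ← -2.822506 + (0.55/2)·(-4.685360 + (-8.963093)) = -6.575830
p(1.65) ≈ -6.5758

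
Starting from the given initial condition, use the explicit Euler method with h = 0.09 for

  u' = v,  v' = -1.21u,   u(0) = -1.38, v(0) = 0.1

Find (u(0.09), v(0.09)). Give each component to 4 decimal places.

-1.3710, 0.2503

Euler on (u,v): u_{n+1} = u_n + h·u', v_{n+1} = v_n + h·v'.
0.000000: (-1.380000, 0.100000); f=(0.100000, 1.669800) → (-1.371000, 0.250282)
(u(0.09), v(0.09)) ≈ (-1.3710, 0.2503)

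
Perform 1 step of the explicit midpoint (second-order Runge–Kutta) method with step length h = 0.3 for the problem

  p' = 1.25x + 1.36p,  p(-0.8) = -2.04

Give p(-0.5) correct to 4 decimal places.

Midpoint: k1 = f(x_n, p_n); k2 = f(x_n + h/2, p_n + (h/2)·k1); p_{n+1} = p_n + h·k2.
x=-0.800000, p=-2.040000:
  k1 = f(-0.800000, -2.040000) = -3.774400
  k2 = f(-0.650000, -2.606160) = -4.356878
  p ← -2.040000 + 0.3·(-4.356878) = -3.347063
p(-0.5) ≈ -3.3471

-3.3471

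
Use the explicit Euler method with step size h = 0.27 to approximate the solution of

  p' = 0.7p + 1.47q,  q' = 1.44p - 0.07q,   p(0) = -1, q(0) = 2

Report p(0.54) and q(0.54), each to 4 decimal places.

Euler on (p,q): p_{n+1} = p_n + h·p', q_{n+1} = q_n + h·q'.
0.000000: (-1.000000, 2.000000); f=(2.240000, -1.580000) → (-0.395200, 1.573400)
0.270000: (-0.395200, 1.573400); f=(2.036258, -0.679226) → (0.154590, 1.390009)
(p(0.54), q(0.54)) ≈ (0.1546, 1.3900)

0.1546, 1.3900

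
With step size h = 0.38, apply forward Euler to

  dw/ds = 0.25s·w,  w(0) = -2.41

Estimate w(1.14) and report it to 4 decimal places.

Euler: w_{n+1} = w_n + h·f(s_n, w_n).
s=0.000000, w=-2.410000: f=0.000000 → w ← -2.410000 + 0.38·0.000000 = -2.410000
s=0.380000, w=-2.410000: f=-0.228950 → w ← -2.410000 + 0.38·(-0.228950) = -2.497001
s=0.760000, w=-2.497001: f=-0.474430 → w ← -2.497001 + 0.38·(-0.474430) = -2.677284
w(1.14) ≈ -2.6773

-2.6773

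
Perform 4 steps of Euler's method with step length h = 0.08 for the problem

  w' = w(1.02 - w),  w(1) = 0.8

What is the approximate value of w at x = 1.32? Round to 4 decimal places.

Euler: w_{n+1} = w_n + h·f(x_n, w_n).
x=1.000000, w=0.800000: f=0.176000 → w ← 0.800000 + 0.08·0.176000 = 0.814080
x=1.080000, w=0.814080: f=0.167635 → w ← 0.814080 + 0.08·0.167635 = 0.827491
x=1.160000, w=0.827491: f=0.159300 → w ← 0.827491 + 0.08·0.159300 = 0.840235
x=1.240000, w=0.840235: f=0.151045 → w ← 0.840235 + 0.08·0.151045 = 0.852318
w(1.32) ≈ 0.8523

0.8523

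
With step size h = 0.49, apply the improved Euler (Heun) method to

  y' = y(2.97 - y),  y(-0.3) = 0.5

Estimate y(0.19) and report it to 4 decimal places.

1.3075

Heun: k1 = f(s_n, y_n); k2 = f(s_n + h, y_n + h·k1); y_{n+1} = y_n + (h/2)·(k1 + k2).
s=-0.300000, y=0.500000:
  k1 = f(-0.300000, 0.500000) = 1.235000
  k2 = f(0.190000, 1.105150) = 2.060939
  y ← 0.500000 + (0.49/2)·(1.235000 + 2.060939) = 1.307505
y(0.19) ≈ 1.3075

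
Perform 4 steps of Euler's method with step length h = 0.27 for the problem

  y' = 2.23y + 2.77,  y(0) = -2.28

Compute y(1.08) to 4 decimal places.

Euler: y_{n+1} = y_n + h·f(t_n, y_n).
t=0.000000, y=-2.280000: f=-2.314400 → y ← -2.280000 + 0.27·(-2.314400) = -2.904888
t=0.270000, y=-2.904888: f=-3.707900 → y ← -2.904888 + 0.27·(-3.707900) = -3.906021
t=0.540000, y=-3.906021: f=-5.940427 → y ← -3.906021 + 0.27·(-5.940427) = -5.509936
t=0.810000, y=-5.509936: f=-9.517158 → y ← -5.509936 + 0.27·(-9.517158) = -8.079569
y(1.08) ≈ -8.0796

-8.0796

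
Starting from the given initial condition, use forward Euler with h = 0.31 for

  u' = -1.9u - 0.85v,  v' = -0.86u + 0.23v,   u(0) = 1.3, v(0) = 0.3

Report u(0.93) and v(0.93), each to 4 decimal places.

Euler on (u,v): u_{n+1} = u_n + h·u', v_{n+1} = v_n + h·v'.
0.000000: (1.300000, 0.300000); f=(-2.725000, -1.049000) → (0.455250, -0.025190)
0.310000: (0.455250, -0.025190); f=(-0.843564, -0.397309) → (0.193745, -0.148356)
0.620000: (0.193745, -0.148356); f=(-0.242014, -0.200743) → (0.118721, -0.210586)
(u(0.93), v(0.93)) ≈ (0.1187, -0.2106)

0.1187, -0.2106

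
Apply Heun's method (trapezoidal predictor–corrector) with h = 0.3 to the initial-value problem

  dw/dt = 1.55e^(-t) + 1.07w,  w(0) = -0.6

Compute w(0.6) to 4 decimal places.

-0.1172

Heun: k1 = f(t_n, w_n); k2 = f(t_n + h, w_n + h·k1); w_{n+1} = w_n + (h/2)·(k1 + k2).
t=0.000000, w=-0.600000:
  k1 = f(0.000000, -0.600000) = 0.908000
  k2 = f(0.300000, -0.327600) = 0.797736
  w ← -0.600000 + (0.3/2)·(0.908000 + 0.797736) = -0.344140
t=0.300000, w=-0.344140:
  k1 = f(0.300000, -0.344140) = 0.780039
  k2 = f(0.600000, -0.110128) = 0.732821
  w ← -0.344140 + (0.3/2)·(0.780039 + 0.732821) = -0.117211
w(0.6) ≈ -0.1172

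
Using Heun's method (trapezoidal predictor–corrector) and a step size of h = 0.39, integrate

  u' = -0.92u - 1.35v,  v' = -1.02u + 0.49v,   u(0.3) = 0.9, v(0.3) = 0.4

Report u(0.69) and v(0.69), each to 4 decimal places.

Heun on (u,v): k1 = f(t_n, state_n); k2 = f(t_n + h, state_n + h·k1); state_{n+1} = state_n + (h/2)·(k1 + k2).
0.300000: (0.900000, 0.400000)
  k1 = (-1.368000, -0.722000)
  predictor → (0.366480, 0.118420)
  k2 = (-0.497029, -0.315784)
  → (0.536319, 0.197632)
(u(0.69), v(0.69)) ≈ (0.5363, 0.1976)

0.5363, 0.1976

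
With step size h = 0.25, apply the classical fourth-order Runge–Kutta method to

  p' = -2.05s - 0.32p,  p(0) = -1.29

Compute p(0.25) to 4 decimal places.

-1.2532

RK4: k1 = f(s_n, p_n); k2 = f(s_n + h/2, p_n + (h/2)·k1); k3 = f(s_n + h/2, p_n + (h/2)·k2); k4 = f(s_n + h, p_n + h·k3); p_{n+1} = p_n + (h/6)·(k1 + 2k2 + 2k3 + k4).
s=0.000000, p=-1.290000:
  k1 = f(0.000000, -1.290000) = 0.412800
  k2 = f(0.125000, -1.238400) = 0.140038
  k3 = f(0.125000, -1.272495) = 0.150948
  k4 = f(0.250000, -1.252263) = -0.111776
  p ← -1.290000 + (0.25/6)·(k1 + 2k2 + 2k3 + k4) = -1.253208
p(0.25) ≈ -1.2532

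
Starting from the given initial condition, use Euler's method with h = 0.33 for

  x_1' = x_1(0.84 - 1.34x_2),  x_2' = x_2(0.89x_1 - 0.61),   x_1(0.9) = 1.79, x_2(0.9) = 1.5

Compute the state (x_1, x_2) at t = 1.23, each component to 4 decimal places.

Euler on (x_1,x_2): x_1_{n+1} = x_1_n + h·x_1', x_2_{n+1} = x_2_n + h·x_2'.
0.900000: (1.790000, 1.500000); f=(-2.094300, 1.474650) → (1.098881, 1.986635)
(x_1(1.23), x_2(1.23)) ≈ (1.0989, 1.9866)

1.0989, 1.9866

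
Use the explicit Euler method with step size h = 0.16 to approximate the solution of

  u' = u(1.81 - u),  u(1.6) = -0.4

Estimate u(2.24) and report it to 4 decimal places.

-1.5301

Euler: u_{n+1} = u_n + h·f(t_n, u_n).
t=1.600000, u=-0.400000: f=-0.884000 → u ← -0.400000 + 0.16·(-0.884000) = -0.541440
t=1.760000, u=-0.541440: f=-1.273164 → u ← -0.541440 + 0.16·(-1.273164) = -0.745146
t=1.920000, u=-0.745146: f=-1.903957 → u ← -0.745146 + 0.16·(-1.903957) = -1.049779
t=2.080000, u=-1.049779: f=-3.002137 → u ← -1.049779 + 0.16·(-3.002137) = -1.530121
u(2.24) ≈ -1.5301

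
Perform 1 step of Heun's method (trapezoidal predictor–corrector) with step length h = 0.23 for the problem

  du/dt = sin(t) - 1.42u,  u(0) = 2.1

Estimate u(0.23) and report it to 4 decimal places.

Heun: k1 = f(t_n, u_n); k2 = f(t_n + h, u_n + h·k1); u_{n+1} = u_n + (h/2)·(k1 + k2).
t=0.000000, u=2.100000:
  k1 = f(0.000000, 2.100000) = -2.982000
  k2 = f(0.230000, 1.414140) = -1.780101
  u ← 2.100000 + (0.23/2)·(-2.982000 + (-1.780101)) = 1.552358
u(0.23) ≈ 1.5524

1.5524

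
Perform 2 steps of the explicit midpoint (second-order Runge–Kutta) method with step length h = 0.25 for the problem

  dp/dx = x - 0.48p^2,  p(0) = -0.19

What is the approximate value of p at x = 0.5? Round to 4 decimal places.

Midpoint: k1 = f(x_n, p_n); k2 = f(x_n + h/2, p_n + (h/2)·k1); p_{n+1} = p_n + h·k2.
x=0.000000, p=-0.190000:
  k1 = f(0.000000, -0.190000) = -0.017328
  k2 = f(0.125000, -0.192166) = 0.107275
  p ← -0.190000 + 0.25·0.107275 = -0.163181
x=0.250000, p=-0.163181:
  k1 = f(0.250000, -0.163181) = 0.237218
  k2 = f(0.375000, -0.133529) = 0.366442
  p ← -0.163181 + 0.25·0.366442 = -0.071571
p(0.5) ≈ -0.0716

-0.0716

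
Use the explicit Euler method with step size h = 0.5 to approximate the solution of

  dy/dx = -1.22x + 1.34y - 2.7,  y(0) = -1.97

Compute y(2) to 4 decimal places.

Euler: y_{n+1} = y_n + h·f(x_n, y_n).
x=0.000000, y=-1.970000: f=-5.339800 → y ← -1.970000 + 0.5·(-5.339800) = -4.639900
x=0.500000, y=-4.639900: f=-9.527466 → y ← -4.639900 + 0.5·(-9.527466) = -9.403633
x=1.000000, y=-9.403633: f=-16.520868 → y ← -9.403633 + 0.5·(-16.520868) = -17.664067
x=1.500000, y=-17.664067: f=-28.199850 → y ← -17.664067 + 0.5·(-28.199850) = -31.763992
y(2) ≈ -31.7640

-31.7640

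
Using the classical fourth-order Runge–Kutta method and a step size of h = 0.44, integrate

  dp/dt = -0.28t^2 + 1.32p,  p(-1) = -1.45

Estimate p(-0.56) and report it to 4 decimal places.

RK4: k1 = f(t_n, p_n); k2 = f(t_n + h/2, p_n + (h/2)·k1); k3 = f(t_n + h/2, p_n + (h/2)·k2); k4 = f(t_n + h, p_n + h·k3); p_{n+1} = p_n + (h/6)·(k1 + 2k2 + 2k3 + k4).
t=-1.000000, p=-1.450000:
  k1 = f(-1.000000, -1.450000) = -2.194000
  k2 = f(-0.780000, -1.932680) = -2.721490
  k3 = f(-0.780000, -2.048728) = -2.874673
  k4 = f(-0.560000, -2.714856) = -3.671418
  p ← -1.450000 + (0.44/6)·(k1 + 2k2 + 2k3 + k4) = -2.700901
p(-0.56) ≈ -2.7009

-2.7009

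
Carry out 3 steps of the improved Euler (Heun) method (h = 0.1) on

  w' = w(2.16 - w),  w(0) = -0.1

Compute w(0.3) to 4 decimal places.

Heun: k1 = f(t_n, w_n); k2 = f(t_n + h, w_n + h·k1); w_{n+1} = w_n + (h/2)·(k1 + k2).
t=0.000000, w=-0.100000:
  k1 = f(0.000000, -0.100000) = -0.226000
  k2 = f(0.100000, -0.122600) = -0.279847
  w ← -0.100000 + (0.1/2)·(-0.226000 + (-0.279847)) = -0.125292
t=0.100000, w=-0.125292:
  k1 = f(0.100000, -0.125292) = -0.286330
  k2 = f(0.200000, -0.153925) = -0.356172
  w ← -0.125292 + (0.1/2)·(-0.286330 + (-0.356172)) = -0.157417
t=0.200000, w=-0.157417:
  k1 = f(0.200000, -0.157417) = -0.364802
  k2 = f(0.300000, -0.193898) = -0.456415
  w ← -0.157417 + (0.1/2)·(-0.364802 + (-0.456415)) = -0.198478
w(0.3) ≈ -0.1985

-0.1985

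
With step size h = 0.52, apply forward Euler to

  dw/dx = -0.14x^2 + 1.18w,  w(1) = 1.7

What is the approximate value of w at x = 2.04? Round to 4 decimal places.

4.1406

Euler: w_{n+1} = w_n + h·f(x_n, w_n).
x=1.000000, w=1.700000: f=1.866000 → w ← 1.700000 + 0.52·1.866000 = 2.670320
x=1.520000, w=2.670320: f=2.827522 → w ← 2.670320 + 0.52·2.827522 = 4.140631
w(2.04) ≈ 4.1406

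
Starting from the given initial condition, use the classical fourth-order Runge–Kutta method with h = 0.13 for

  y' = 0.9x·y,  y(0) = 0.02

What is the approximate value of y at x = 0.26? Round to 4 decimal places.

RK4: k1 = f(x_n, y_n); k2 = f(x_n + h/2, y_n + (h/2)·k1); k3 = f(x_n + h/2, y_n + (h/2)·k2); k4 = f(x_n + h, y_n + h·k3); y_{n+1} = y_n + (h/6)·(k1 + 2k2 + 2k3 + k4).
x=0.000000, y=0.020000:
  k1 = f(0.000000, 0.020000) = 0.000000
  k2 = f(0.065000, 0.020000) = 0.001170
  k3 = f(0.065000, 0.020076) = 0.001174
  k4 = f(0.130000, 0.020153) = 0.002358
  y ← 0.020000 + (0.13/6)·(k1 + 2k2 + 2k3 + k4) = 0.020153
x=0.130000, y=0.020153:
  k1 = f(0.130000, 0.020153) = 0.002358
  k2 = f(0.195000, 0.020306) = 0.003564
  k3 = f(0.195000, 0.020384) = 0.003577
  k4 = f(0.260000, 0.020618) = 0.004825
  y ← 0.020153 + (0.13/6)·(k1 + 2k2 + 2k3 + k4) = 0.020618
y(0.26) ≈ 0.0206

0.0206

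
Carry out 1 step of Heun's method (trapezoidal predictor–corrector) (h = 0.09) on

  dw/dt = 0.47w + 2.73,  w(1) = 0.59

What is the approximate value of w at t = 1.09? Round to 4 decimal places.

Heun: k1 = f(t_n, w_n); k2 = f(t_n + h, w_n + h·k1); w_{n+1} = w_n + (h/2)·(k1 + k2).
t=1.000000, w=0.590000:
  k1 = f(1.000000, 0.590000) = 3.007300
  k2 = f(1.090000, 0.860657) = 3.134509
  w ← 0.590000 + (0.09/2)·(3.007300 + 3.134509) = 0.866381
w(1.09) ≈ 0.8664

0.8664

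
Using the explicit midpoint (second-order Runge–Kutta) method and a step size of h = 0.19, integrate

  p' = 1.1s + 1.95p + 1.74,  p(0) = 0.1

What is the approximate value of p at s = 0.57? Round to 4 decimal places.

Midpoint: k1 = f(s_n, p_n); k2 = f(s_n + h/2, p_n + (h/2)·k1); p_{n+1} = p_n + h·k2.
s=0.000000, p=0.100000:
  k1 = f(0.000000, 0.100000) = 1.935000
  k2 = f(0.095000, 0.283825) = 2.397959
  p ← 0.100000 + 0.19·2.397959 = 0.555612
s=0.190000, p=0.555612:
  k1 = f(0.190000, 0.555612) = 3.032444
  k2 = f(0.285000, 0.843694) = 3.698704
  p ← 0.555612 + 0.19·3.698704 = 1.258366
s=0.380000, p=1.258366:
  k1 = f(0.380000, 1.258366) = 4.611814
  k2 = f(0.475000, 1.696488) = 5.570652
  p ← 1.258366 + 0.19·5.570652 = 2.316790
p(0.57) ≈ 2.3168

2.3168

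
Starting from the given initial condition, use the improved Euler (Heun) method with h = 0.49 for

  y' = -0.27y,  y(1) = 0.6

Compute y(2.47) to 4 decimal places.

0.4040

Heun: k1 = f(s_n, y_n); k2 = f(s_n + h, y_n + h·k1); y_{n+1} = y_n + (h/2)·(k1 + k2).
s=1.000000, y=0.600000:
  k1 = f(1.000000, 0.600000) = -0.162000
  k2 = f(1.490000, 0.520620) = -0.140567
  y ← 0.600000 + (0.49/2)·(-0.162000 + (-0.140567)) = 0.525871
s=1.490000, y=0.525871:
  k1 = f(1.490000, 0.525871) = -0.141985
  k2 = f(1.980000, 0.456298) = -0.123201
  y ← 0.525871 + (0.49/2)·(-0.141985 + (-0.123201)) = 0.460900
s=1.980000, y=0.460900:
  k1 = f(1.980000, 0.460900) = -0.124443
  k2 = f(2.470000, 0.399923) = -0.107979
  y ← 0.460900 + (0.49/2)·(-0.124443 + (-0.107979)) = 0.403957
y(2.47) ≈ 0.4040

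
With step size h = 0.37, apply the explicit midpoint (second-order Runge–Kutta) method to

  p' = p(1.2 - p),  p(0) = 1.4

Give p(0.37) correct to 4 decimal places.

1.3261

Midpoint: k1 = f(s_n, p_n); k2 = f(s_n + h/2, p_n + (h/2)·k1); p_{n+1} = p_n + h·k2.
s=0.000000, p=1.400000:
  k1 = f(0.000000, 1.400000) = -0.280000
  k2 = f(0.185000, 1.348200) = -0.199803
  p ← 1.400000 + 0.37·(-0.199803) = 1.326073
p(0.37) ≈ 1.3261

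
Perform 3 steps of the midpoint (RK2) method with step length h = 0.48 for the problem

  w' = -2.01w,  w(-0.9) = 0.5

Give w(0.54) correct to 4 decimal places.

0.0627

Midpoint: k1 = f(x_n, w_n); k2 = f(x_n + h/2, w_n + (h/2)·k1); w_{n+1} = w_n + h·k2.
x=-0.900000, w=0.500000:
  k1 = f(-0.900000, 0.500000) = -1.005000
  k2 = f(-0.660000, 0.258800) = -0.520188
  w ← 0.500000 + 0.48·(-0.520188) = 0.250310
x=-0.420000, w=0.250310:
  k1 = f(-0.420000, 0.250310) = -0.503123
  k2 = f(-0.180000, 0.129560) = -0.260416
  w ← 0.250310 + 0.48·(-0.260416) = 0.125310
x=0.060000, w=0.125310:
  k1 = f(0.060000, 0.125310) = -0.251873
  k2 = f(0.300000, 0.064860) = -0.130369
  w ← 0.125310 + 0.48·(-0.130369) = 0.062733
w(0.54) ≈ 0.0627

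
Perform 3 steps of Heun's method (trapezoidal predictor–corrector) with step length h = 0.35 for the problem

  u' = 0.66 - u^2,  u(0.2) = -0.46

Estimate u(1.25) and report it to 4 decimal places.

Heun: k1 = f(x_n, u_n); k2 = f(x_n + h, u_n + h·k1); u_{n+1} = u_n + (h/2)·(k1 + k2).
x=0.200000, u=-0.460000:
  k1 = f(0.200000, -0.460000) = 0.448400
  k2 = f(0.550000, -0.303060) = 0.568155
  u ← -0.460000 + (0.35/2)·(0.448400 + 0.568155) = -0.282103
x=0.550000, u=-0.282103:
  k1 = f(0.550000, -0.282103) = 0.580418
  k2 = f(0.900000, -0.078957) = 0.653766
  u ← -0.282103 + (0.35/2)·(0.580418 + 0.653766) = -0.066121
x=0.900000, u=-0.066121:
  k1 = f(0.900000, -0.066121) = 0.655628
  k2 = f(1.250000, 0.163349) = 0.633317
  u ← -0.066121 + (0.35/2)·(0.655628 + 0.633317) = 0.159445
u(1.25) ≈ 0.1594

0.1594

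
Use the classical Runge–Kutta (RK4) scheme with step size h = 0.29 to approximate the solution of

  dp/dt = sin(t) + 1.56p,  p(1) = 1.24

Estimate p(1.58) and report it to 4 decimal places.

RK4: k1 = f(t_n, p_n); k2 = f(t_n + h/2, p_n + (h/2)·k1); k3 = f(t_n + h/2, p_n + (h/2)·k2); k4 = f(t_n + h, p_n + h·k3); p_{n+1} = p_n + (h/6)·(k1 + 2k2 + 2k3 + k4).
t=1.000000, p=1.240000:
  k1 = f(1.000000, 1.240000) = 2.775871
  k2 = f(1.145000, 1.642501) = 3.473012
  k3 = f(1.145000, 1.743587) = 3.630705
  k4 = f(1.290000, 2.292905) = 4.537766
  p ← 1.240000 + (0.29/6)·(k1 + 2k2 + 2k3 + k4) = 2.280185
t=1.290000, p=2.280185:
  k1 = f(1.290000, 2.280185) = 4.517924
  k2 = f(1.435000, 2.935284) = 5.569837
  k3 = f(1.435000, 3.087812) = 5.807780
  k4 = f(1.580000, 3.964441) = 7.184486
  p ← 2.280185 + (0.29/6)·(k1 + 2k2 + 2k3 + k4) = 3.945638
p(1.58) ≈ 3.9456

3.9456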